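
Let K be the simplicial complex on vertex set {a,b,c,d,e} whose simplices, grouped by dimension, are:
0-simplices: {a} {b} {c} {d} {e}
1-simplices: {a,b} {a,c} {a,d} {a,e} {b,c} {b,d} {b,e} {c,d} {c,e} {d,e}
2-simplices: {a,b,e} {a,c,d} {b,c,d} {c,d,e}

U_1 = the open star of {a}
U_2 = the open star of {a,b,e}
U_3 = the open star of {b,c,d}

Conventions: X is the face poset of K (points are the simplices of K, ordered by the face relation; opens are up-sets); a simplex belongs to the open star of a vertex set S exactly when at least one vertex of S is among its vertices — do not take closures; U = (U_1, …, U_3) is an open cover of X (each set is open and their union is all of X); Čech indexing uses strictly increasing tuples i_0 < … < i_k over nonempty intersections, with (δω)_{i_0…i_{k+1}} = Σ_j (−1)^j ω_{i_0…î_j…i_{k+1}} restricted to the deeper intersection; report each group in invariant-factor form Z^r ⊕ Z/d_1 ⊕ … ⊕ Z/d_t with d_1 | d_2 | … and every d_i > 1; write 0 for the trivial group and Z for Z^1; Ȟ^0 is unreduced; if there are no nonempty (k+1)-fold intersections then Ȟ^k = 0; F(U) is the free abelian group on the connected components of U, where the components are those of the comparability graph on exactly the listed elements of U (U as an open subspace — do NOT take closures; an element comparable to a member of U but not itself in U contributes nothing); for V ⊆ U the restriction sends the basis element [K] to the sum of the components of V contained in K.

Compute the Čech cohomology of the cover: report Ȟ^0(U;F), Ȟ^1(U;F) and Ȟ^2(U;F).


Ȟ^0 ≅ Z, Ȟ^1 ≅ Z^2, Ȟ^2 ≅ 0

nonempty overlaps:
  U1={{a},{a,b},{a,c},{a,d},{a,e},{a,b,e},{a,c,d}} U2={{a},{b},{e},{a,b},{a,c},{a,d},{a,e},{b,c},{b,d},{b,e},{c,e},{d,e},{a,b,e},{a,c,d},{b,c,d},{c,d,e}} U3={{b},{c},{d},{a,b},{a,c},{a,d},{b,c},{b,d},{b,e},{c,d},{c,e},{d,e},{a,b,e},{a,c,d},{b,c,d},{c,d,e}}
  U12={{a},{a,b},{a,c},{a,d},{a,e},{a,b,e},{a,c,d}} U13={{a,b},{a,c},{a,d},{a,b,e},{a,c,d}} U23={{b},{a,b},{a,c},{a,d},{b,c},{b,d},{b,e},{c,e},{d,e},{a,b,e},{a,c,d},{b,c,d},{c,d,e}}
  U123={{a,b},{a,c},{a,d},{a,b,e},{a,c,d}}
components per intersection:
  U1: {{a},{a,b},{a,c},{a,d},{a,e},{a,b,e},{a,c,d}}
  U2: {{a},{b},{e},{a,b},{a,c},{a,d},{a,e},{b,c},{b,d},{b,e},{c,e},{d,e},{a,b,e},{a,c,d},{b,c,d},{c,d,e}}
  U3: {{b},{c},{d},{a,b},{a,c},{a,d},{b,c},{b,d},{b,e},{c,d},{c,e},{d,e},{a,b,e},{a,c,d},{b,c,d},{c,d,e}}
  U12: {{a},{a,b},{a,c},{a,d},{a,e},{a,b,e},{a,c,d}}
  U13: {{a,b},{a,b,e}} {{a,c},{a,d},{a,c,d}}
  U23: {{b},{a,b},{b,c},{b,d},{b,e},{a,b,e},{b,c,d}} {{a,c},{a,d},{a,c,d}} {{c,e},{d,e},{c,d,e}}
  U123: {{a,b},{a,b,e}} {{a,c},{a,d},{a,c,d}}
C dims 3,6,2; δ0: rk 2, SNF 1^2; δ1: rk 2, SNF 1^2
degree 0: 3−2−0 = 1 → Ȟ^0 ≅ Z
degree 1: 6−2−2 = 2 → Ȟ^1 ≅ Z^2
degree 2: 2−0−2 = 0 → Ȟ^2 ≅ 0


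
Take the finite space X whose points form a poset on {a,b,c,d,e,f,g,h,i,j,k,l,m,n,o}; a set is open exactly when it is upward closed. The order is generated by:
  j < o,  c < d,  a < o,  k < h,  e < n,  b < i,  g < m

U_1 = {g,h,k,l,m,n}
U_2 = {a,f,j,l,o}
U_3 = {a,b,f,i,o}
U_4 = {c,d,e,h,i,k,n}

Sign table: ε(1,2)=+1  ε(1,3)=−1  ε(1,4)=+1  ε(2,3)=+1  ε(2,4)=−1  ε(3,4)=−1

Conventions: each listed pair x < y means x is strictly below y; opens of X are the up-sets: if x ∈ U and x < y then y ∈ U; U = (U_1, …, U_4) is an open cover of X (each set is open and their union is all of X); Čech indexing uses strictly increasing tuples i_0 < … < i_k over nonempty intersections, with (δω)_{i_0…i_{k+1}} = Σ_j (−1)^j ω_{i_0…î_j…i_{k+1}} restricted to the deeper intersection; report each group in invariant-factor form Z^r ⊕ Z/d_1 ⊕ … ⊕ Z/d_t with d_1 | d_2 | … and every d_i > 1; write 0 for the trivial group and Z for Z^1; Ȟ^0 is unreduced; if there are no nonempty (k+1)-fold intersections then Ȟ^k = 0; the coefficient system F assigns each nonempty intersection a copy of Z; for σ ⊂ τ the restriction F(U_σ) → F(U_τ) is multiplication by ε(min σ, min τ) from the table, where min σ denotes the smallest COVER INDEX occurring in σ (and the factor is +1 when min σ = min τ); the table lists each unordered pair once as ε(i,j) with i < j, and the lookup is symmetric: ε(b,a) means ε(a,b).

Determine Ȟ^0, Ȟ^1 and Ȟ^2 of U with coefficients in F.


nonempty intersections:
  U12={l} U14={h,k,n} U23={a,f,o} U34={i}
C dims 4,4; δ0: rk 4, SNF 1^3·2
Ȟ^0: (4−4)−0=0 ⇒ 0
Ȟ^1: (4−0)−4=0 plus torsion [2] ⇒ Z/2
Ȟ^2: (0−0)−0=0 ⇒ 0

Ȟ^0 ≅ 0; Ȟ^1 ≅ Z/2; Ȟ^2 ≅ 0


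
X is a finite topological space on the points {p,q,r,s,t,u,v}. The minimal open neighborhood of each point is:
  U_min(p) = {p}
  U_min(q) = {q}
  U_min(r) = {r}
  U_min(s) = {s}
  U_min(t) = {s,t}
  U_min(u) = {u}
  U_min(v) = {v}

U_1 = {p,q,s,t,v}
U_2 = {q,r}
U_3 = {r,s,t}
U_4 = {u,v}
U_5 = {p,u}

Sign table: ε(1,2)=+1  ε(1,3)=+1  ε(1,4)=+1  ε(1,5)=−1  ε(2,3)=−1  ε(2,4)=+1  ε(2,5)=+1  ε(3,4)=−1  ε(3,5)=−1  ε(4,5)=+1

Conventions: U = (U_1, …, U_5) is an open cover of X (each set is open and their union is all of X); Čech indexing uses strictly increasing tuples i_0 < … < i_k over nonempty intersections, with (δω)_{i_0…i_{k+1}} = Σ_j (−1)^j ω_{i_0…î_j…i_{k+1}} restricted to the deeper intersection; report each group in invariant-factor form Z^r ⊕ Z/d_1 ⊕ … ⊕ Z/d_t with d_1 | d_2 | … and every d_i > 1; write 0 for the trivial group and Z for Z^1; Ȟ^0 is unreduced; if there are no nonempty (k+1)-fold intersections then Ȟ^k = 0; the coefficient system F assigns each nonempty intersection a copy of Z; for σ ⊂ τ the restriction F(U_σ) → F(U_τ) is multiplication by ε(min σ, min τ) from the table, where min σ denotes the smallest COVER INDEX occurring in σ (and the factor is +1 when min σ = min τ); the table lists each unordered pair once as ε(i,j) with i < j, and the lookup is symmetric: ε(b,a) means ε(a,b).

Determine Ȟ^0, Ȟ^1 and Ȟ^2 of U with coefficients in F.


cover nerve:
  U12={q} U13={s,t} U14={v} U15={p} U23={r} U45={u}
C dims 5,6; δ0: rk 5, SNF 1^4·2
Ȟ^0: (5−5)−0=0 ⇒ 0
Ȟ^1: (6−0)−5=1 plus torsion [2] ⇒ Z ⊕ Z/2
Ȟ^2: (0−0)−0=0 ⇒ 0

Ȟ^0 = 0, Ȟ^1 = Z ⊕ Z/2 and Ȟ^2 = 0


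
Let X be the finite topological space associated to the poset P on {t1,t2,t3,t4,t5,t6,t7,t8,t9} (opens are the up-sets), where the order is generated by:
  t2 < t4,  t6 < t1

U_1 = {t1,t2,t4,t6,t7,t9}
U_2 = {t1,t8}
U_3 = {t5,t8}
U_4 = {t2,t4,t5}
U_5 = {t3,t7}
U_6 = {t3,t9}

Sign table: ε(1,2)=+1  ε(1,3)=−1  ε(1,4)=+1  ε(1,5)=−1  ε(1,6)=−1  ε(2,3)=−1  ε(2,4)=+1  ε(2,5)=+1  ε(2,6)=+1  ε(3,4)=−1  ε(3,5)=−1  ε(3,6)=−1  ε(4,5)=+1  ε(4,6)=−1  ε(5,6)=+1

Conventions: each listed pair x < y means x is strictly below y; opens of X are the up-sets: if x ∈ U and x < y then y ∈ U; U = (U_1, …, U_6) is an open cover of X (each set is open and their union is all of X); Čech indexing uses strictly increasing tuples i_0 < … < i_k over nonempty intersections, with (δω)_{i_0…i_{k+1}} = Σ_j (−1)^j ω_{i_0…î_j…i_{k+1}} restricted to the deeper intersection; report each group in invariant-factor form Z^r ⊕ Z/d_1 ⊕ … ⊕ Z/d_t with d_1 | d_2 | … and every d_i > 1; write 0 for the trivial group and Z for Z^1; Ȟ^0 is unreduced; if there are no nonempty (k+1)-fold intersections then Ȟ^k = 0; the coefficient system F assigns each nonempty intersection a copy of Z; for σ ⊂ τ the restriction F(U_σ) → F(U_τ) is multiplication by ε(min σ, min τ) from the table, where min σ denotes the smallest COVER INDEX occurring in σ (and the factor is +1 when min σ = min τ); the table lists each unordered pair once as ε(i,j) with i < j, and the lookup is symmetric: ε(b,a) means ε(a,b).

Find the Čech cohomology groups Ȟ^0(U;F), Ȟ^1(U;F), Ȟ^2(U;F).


intersection data:
  U12={t1} U14={t2,t4} U15={t7} U16={t9} U23={t8} U34={t5} U56={t3}
C dims 6,7; δ0: rk 5, SNF 1^5
Ȟ^0 = (6 − 5) − 0 = 1, so Ȟ^0 ≅ Z
Ȟ^1 = (7 − 0) − 5 = 2, so Ȟ^1 ≅ Z^2
Ȟ^2 = (0 − 0) − 0 = 0, so Ȟ^2 ≅ 0

Ȟ^0 ≅ Z, Ȟ^1 ≅ Z^2 and Ȟ^2 ≅ 0


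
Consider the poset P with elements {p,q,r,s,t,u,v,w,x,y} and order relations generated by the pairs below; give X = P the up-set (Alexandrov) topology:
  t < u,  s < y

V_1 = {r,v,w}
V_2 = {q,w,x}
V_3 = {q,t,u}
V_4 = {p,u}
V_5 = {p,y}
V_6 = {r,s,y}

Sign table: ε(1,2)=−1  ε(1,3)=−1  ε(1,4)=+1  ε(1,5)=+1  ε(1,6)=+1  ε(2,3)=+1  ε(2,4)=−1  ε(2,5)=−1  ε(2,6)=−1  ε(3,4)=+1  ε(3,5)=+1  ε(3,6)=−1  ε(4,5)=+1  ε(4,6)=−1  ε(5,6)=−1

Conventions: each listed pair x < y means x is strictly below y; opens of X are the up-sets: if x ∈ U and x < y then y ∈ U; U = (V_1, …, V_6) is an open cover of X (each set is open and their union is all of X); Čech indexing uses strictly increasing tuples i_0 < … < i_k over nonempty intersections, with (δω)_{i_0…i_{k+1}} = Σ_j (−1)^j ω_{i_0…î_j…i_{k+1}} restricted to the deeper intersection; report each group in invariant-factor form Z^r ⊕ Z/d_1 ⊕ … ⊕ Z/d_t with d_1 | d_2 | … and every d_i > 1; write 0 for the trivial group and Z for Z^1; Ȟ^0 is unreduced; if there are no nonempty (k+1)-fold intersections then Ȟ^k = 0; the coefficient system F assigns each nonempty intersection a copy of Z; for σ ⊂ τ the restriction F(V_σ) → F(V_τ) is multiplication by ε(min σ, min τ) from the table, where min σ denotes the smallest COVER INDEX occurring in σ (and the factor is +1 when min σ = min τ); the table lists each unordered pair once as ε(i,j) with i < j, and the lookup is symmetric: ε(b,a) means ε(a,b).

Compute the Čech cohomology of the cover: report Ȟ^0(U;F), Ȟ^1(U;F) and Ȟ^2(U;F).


cover nerve:
  V12={w} V16={r} V23={q} V34={u} V45={p} V56={y}
C dims 6,6; δ0: rk 5, SNF 1^5
Ȟ^0: (6−5)−0=1 ⇒ Z
Ȟ^1: (6−0)−5=1 ⇒ Z
Ȟ^2: (0−0)−0=0 ⇒ 0

Ȟ^0 ≅ Z, Ȟ^1 ≅ Z, Ȟ^2 ≅ 0


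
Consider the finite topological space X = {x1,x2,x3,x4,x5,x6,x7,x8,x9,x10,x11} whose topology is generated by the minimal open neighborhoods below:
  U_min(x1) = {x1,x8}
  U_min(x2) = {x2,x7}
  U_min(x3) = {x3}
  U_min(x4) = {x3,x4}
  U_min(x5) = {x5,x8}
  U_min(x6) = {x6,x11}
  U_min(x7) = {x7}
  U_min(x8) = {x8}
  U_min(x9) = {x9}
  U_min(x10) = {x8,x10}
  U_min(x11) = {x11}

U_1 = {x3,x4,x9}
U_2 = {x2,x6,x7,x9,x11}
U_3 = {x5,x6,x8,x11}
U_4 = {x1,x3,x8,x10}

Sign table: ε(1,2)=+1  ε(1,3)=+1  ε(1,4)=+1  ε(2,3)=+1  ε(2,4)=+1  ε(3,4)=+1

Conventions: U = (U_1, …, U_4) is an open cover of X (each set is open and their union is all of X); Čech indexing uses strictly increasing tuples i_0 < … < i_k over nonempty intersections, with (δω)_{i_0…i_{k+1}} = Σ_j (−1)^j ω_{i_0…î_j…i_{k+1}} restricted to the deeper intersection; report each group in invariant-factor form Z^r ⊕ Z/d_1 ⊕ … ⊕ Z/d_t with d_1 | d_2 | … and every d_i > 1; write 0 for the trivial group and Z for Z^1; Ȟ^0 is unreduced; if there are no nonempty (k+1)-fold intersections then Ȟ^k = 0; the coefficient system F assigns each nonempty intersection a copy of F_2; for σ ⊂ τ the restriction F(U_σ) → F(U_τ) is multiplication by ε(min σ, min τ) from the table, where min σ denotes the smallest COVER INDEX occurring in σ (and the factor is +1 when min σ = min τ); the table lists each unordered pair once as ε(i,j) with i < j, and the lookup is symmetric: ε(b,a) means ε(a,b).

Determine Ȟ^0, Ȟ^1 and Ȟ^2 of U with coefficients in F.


intersection data:
  U12={x9} U14={x3} U23={x6,x11} U34={x8}
C dims 4,4; δ0: rk_F2 3
Ȟ^0 = (4 − 3) − 0 = 1, so Ȟ^0 ≅ Z/2
Ȟ^1 = (4 − 0) − 3 = 1, so Ȟ^1 ≅ Z/2
Ȟ^2 = (0 − 0) − 0 = 0, so Ȟ^2 ≅ 0

Ȟ^0(U;F) ≅ Z/2,  Ȟ^1(U;F) ≅ Z/2,  Ȟ^2(U;F) ≅ 0


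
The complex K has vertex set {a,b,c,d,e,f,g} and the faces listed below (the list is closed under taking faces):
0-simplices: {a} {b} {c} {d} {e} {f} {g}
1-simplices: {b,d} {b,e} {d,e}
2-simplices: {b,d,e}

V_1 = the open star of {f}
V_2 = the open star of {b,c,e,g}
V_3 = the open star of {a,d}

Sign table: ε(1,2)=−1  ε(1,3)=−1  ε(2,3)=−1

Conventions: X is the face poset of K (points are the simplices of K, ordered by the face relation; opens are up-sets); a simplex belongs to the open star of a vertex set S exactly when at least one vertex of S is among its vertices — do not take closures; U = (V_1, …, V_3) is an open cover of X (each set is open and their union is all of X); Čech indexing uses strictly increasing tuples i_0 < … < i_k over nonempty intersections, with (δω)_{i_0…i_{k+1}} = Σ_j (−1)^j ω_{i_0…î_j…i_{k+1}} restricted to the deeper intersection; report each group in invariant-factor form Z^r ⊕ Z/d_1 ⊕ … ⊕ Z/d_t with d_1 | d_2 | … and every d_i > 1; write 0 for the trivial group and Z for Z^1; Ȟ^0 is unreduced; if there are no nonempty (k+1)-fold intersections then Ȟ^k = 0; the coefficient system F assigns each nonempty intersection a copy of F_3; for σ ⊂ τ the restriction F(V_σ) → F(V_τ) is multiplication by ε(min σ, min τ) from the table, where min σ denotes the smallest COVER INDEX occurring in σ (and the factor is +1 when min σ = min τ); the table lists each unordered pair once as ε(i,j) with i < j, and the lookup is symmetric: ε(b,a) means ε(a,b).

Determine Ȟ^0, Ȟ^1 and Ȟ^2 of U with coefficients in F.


Ȟ^0(U;F) ≅ Z/3 ⊕ Z/3, Ȟ^1(U;F) ≅ 0 and Ȟ^2(U;F) ≅ 0

cover nerve:
  V1={{f}} V2={{b},{c},{e},{g},{b,d},{b,e},{d,e},{b,d,e}} V3={{a},{d},{b,d},{d,e},{b,d,e}}
  V23={{b,d},{d,e},{b,d,e}}
C dims 3,1; δ0: rk_F3 1
Ȟ^0: (3−1)−0=2 ⇒ Z/3 ⊕ Z/3
Ȟ^1: (1−0)−1=0 ⇒ 0
Ȟ^2: (0−0)−0=0 ⇒ 0


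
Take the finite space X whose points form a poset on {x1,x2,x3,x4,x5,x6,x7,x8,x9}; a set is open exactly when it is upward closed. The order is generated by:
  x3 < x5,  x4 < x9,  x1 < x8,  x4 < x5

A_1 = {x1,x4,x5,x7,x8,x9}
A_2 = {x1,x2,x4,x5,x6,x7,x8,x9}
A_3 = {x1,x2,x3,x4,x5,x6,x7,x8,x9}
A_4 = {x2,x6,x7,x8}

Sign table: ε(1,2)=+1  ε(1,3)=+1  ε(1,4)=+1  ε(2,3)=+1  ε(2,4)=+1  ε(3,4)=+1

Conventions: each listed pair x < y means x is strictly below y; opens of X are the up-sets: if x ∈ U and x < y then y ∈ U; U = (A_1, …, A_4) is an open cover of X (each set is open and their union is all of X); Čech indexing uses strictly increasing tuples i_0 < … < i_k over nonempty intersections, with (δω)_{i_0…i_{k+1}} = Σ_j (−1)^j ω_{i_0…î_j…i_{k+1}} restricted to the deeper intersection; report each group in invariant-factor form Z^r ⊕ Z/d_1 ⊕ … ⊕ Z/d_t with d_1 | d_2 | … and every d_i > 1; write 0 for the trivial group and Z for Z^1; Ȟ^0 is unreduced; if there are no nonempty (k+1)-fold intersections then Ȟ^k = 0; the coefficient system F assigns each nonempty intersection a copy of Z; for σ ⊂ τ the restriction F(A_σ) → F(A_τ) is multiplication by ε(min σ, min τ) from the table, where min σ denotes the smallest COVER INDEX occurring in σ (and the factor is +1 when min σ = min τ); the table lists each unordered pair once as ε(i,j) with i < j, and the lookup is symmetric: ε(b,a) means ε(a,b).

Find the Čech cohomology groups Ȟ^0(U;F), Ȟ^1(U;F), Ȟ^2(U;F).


Ȟ^0 ≅ Z, Ȟ^1 ≅ 0, Ȟ^2 ≅ 0

nonempty overlaps:
  A12={x1,x4,x5,x7,x8,x9} A13={x1,x4,x5,x7,x8,x9} A14={x7,x8} A23={x1,x2,x4,x5,x6,x7,x8,x9} A24={x2,x6,x7,x8} A34={x2,x6,x7,x8}
  A123={x1,x4,x5,x7,x8,x9} A124={x7,x8} A134={x7,x8} A234={x2,x6,x7,x8}
  A1234={x7,x8}
C dims 4,6,4,1; δ0: rk 3, SNF 1^3; δ1: rk 3, SNF 1^3; δ2: rk 1, SNF 1^1
degree 0: 4−3−0 = 1 → Ȟ^0 ≅ Z
degree 1: 6−3−3 = 0 → Ȟ^1 ≅ 0
degree 2: 4−1−3 = 0 → Ȟ^2 ≅ 0


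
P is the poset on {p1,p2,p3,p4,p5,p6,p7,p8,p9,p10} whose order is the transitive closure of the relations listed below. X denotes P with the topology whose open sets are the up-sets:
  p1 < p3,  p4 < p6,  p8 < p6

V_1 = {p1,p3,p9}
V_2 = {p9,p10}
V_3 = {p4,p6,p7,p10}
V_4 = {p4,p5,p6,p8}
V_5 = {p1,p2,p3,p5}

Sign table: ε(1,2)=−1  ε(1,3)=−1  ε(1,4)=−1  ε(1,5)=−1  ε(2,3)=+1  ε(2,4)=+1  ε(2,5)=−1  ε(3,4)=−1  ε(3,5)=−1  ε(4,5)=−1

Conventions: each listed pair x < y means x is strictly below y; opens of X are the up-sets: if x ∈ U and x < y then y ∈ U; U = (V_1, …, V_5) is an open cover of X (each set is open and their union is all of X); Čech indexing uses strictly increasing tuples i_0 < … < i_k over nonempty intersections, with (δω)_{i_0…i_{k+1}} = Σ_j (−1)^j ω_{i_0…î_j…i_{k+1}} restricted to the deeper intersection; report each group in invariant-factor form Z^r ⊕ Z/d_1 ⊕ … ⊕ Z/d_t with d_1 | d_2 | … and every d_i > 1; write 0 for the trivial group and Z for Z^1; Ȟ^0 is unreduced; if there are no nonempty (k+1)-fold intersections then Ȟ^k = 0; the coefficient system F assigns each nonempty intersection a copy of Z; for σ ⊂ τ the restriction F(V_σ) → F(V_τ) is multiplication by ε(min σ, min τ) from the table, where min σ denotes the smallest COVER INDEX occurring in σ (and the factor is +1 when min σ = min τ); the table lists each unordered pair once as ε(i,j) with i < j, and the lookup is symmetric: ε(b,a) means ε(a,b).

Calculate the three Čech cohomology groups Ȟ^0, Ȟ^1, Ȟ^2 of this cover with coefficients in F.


nonempty intersections:
  V12={p9} V15={p1,p3} V23={p10} V34={p4,p6} V45={p5}
C dims 5,5; δ0: rk 4, SNF 1^4
Ȟ^0: (5−4)−0=1 ⇒ Z
Ȟ^1: (5−0)−4=1 ⇒ Z
Ȟ^2: (0−0)−0=0 ⇒ 0

Ȟ^0 = Z, Ȟ^1 = Z and Ȟ^2 = 0


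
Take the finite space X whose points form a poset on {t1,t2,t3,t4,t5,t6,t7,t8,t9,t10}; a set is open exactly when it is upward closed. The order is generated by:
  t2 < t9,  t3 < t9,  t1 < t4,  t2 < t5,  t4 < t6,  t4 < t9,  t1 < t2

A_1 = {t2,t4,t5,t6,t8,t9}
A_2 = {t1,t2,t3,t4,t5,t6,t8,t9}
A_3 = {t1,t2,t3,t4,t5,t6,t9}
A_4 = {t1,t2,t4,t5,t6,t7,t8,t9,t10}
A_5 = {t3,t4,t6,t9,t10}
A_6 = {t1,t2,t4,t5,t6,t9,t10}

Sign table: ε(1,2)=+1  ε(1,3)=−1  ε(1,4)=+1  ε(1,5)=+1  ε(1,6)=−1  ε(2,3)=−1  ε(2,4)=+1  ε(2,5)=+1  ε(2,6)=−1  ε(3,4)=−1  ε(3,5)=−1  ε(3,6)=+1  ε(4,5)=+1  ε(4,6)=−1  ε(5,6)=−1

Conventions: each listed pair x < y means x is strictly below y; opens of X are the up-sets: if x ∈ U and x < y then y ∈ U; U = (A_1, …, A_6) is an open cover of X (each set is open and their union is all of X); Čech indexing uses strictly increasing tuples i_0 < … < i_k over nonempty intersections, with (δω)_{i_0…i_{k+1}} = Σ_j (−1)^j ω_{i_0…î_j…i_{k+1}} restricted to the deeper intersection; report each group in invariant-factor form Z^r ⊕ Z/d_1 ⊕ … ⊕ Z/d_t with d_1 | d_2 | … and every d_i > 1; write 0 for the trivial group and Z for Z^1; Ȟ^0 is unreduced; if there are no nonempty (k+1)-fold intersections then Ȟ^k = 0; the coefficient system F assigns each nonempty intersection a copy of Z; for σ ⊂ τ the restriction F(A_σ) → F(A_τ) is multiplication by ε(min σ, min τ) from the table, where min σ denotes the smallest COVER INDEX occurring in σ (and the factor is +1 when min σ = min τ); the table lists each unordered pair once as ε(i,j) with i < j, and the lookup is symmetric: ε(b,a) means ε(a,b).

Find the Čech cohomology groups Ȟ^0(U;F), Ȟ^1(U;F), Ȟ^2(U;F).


Ȟ^0 = Z; Ȟ^1 = 0; Ȟ^2 = 0

intersection data:
  A12={t2,t4,t5,t6,t8,t9} A13={t2,t4,t5,t6,t9} A14={t2,t4,t5,t6,t8,t9} A15={t4,t6,t9} A16={t2,t4,t5,t6,t9} A23={t1,t2,t3,t4,t5,t6,t9} A24={t1,t2,t4,t5,t6,t8,t9} A25={t3,t4,t6,t9} A26={t1,t2,t4,t5,t6,t9} A34={t1,t2,t4,t5,t6,t9} A35={t3,t4,t6,t9} A36={t1,t2,t4,t5,t6,t9} A45={t4,t6,t9,t10} A46={t1,t2,t4,t5,t6,t9,t10} A56={t4,t6,t9,t10}
  A123={t2,t4,t5,t6,t9} A124={t2,t4,t5,t6,t8,t9} A125={t4,t6,t9} A126={t2,t4,t5,t6,t9} A134={t2,t4,t5,t6,t9} A135={t4,t6,t9} A136={t2,t4,t5,t6,t9} A145={t4,t6,t9} A146={t2,t4,t5,t6,t9} A156={t4,t6,t9} A234={t1,t2,t4,t5,t6,t9} A235={t3,t4,t6,t9} A236={t1,t2,t4,t5,t6,t9} A245={t4,t6,t9} A246={t1,t2,t4,t5,t6,t9} A256={t4,t6,t9} A345={t4,t6,t9} A346={t1,t2,t4,t5,t6,t9} A356={t4,t6,t9} A456={t4,t6,t9,t10}
  A1234={t2,t4,t5,t6,t9} A1235={t4,t6,t9} A1236={t2,t4,t5,t6,t9} A1245={t4,t6,t9} A1246={t2,t4,t5,t6,t9} A1256={t4,t6,t9} A1345={t4,t6,t9} A1346={t2,t4,t5,t6,t9} A1356={t4,t6,t9} A1456={t4,t6,t9} A2345={t4,t6,t9} A2346={t1,t2,t4,t5,t6,t9} A2356={t4,t6,t9} A2456={t4,t6,t9} A3456={t4,t6,t9}
  A12345={t4,t6,t9} A12346={t2,t4,t5,t6,t9} A12356={t4,t6,t9} A12456={t4,t6,t9} A13456={t4,t6,t9} A23456={t4,t6,t9}
  A123456={t4,t6,t9}
C dims 6,15,20,15; δ0: rk 5, SNF 1^5; δ1: rk 10, SNF 1^10; δ2: rk 10, SNF 1^10
Ȟ^0 = (6 − 5) − 0 = 1, so Ȟ^0 ≅ Z
Ȟ^1 = (15 − 10) − 5 = 0, so Ȟ^1 ≅ 0
Ȟ^2 = (20 − 10) − 10 = 0, so Ȟ^2 ≅ 0


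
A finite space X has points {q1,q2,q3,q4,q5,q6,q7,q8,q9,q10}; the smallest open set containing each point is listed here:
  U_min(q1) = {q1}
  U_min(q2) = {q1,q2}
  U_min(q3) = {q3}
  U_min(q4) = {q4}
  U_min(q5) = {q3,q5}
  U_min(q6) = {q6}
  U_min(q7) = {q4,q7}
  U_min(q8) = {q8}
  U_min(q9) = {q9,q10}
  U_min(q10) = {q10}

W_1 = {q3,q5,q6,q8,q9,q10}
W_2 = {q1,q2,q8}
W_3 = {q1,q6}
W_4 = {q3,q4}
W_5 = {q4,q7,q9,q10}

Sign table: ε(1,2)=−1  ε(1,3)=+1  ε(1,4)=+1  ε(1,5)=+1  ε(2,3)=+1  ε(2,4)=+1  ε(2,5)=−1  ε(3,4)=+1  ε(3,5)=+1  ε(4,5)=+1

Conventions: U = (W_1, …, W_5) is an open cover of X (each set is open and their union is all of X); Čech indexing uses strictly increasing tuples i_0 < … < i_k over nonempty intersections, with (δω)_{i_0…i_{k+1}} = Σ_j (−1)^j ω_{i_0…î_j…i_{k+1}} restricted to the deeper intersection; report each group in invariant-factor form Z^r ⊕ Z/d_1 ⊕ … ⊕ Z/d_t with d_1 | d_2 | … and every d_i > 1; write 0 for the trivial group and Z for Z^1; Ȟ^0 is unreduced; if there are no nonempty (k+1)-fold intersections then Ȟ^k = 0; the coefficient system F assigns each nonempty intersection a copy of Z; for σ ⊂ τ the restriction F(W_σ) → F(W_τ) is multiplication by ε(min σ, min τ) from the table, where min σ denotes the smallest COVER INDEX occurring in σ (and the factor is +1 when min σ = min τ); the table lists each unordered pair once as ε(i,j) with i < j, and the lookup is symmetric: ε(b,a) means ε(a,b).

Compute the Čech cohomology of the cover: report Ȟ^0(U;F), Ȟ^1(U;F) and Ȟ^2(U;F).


Ȟ^0 = 0, Ȟ^1 = Z ⊕ Z/2 and Ȟ^2 = 0

nerve simplices:
  W12={q8} W13={q6} W14={q3} W15={q9,q10} W23={q1} W45={q4}
C dims 5,6; δ0: rk 5, SNF 1^4·2
degree 0: 5−5−0 = 0 → Ȟ^0 ≅ 0
degree 1: 6−0−5 = 1 plus torsion [2] → Ȟ^1 ≅ Z ⊕ Z/2
degree 2: 0−0−0 = 0 → Ȟ^2 ≅ 0


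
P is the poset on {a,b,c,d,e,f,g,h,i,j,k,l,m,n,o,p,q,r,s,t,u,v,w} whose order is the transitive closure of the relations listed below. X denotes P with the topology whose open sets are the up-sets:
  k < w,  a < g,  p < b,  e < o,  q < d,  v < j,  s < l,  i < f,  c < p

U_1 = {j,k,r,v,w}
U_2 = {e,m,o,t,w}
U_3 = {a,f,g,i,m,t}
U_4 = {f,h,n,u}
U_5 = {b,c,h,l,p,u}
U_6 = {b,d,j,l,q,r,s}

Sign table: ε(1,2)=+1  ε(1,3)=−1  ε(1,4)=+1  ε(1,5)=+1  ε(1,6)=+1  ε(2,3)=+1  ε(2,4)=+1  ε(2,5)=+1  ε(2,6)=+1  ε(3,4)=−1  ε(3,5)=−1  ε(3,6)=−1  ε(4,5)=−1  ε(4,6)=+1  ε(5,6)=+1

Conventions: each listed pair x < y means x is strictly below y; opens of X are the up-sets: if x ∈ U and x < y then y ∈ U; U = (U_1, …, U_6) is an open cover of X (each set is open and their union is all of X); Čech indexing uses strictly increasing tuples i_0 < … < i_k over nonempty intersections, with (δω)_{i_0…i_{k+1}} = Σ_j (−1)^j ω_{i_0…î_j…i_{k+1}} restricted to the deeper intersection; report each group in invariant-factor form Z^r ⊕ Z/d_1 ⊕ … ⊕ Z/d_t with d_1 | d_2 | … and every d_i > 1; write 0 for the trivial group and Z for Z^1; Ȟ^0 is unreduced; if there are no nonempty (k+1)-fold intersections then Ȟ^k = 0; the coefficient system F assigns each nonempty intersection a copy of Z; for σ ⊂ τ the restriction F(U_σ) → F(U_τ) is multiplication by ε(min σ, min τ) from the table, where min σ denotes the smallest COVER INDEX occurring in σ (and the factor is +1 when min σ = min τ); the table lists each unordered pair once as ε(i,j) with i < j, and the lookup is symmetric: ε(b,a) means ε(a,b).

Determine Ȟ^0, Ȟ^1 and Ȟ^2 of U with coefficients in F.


intersection data:
  U12={w} U16={j,r} U23={m,t} U34={f} U45={h,u} U56={b,l}
C dims 6,6; δ0: rk 5, SNF 1^5
Ȟ^0 = (6 − 5) − 0 = 1, so Ȟ^0 ≅ Z
Ȟ^1 = (6 − 0) − 5 = 1, so Ȟ^1 ≅ Z
Ȟ^2 = (0 − 0) − 0 = 0, so Ȟ^2 ≅ 0

Ȟ^0 = Z, Ȟ^1 = Z, Ȟ^2 = 0


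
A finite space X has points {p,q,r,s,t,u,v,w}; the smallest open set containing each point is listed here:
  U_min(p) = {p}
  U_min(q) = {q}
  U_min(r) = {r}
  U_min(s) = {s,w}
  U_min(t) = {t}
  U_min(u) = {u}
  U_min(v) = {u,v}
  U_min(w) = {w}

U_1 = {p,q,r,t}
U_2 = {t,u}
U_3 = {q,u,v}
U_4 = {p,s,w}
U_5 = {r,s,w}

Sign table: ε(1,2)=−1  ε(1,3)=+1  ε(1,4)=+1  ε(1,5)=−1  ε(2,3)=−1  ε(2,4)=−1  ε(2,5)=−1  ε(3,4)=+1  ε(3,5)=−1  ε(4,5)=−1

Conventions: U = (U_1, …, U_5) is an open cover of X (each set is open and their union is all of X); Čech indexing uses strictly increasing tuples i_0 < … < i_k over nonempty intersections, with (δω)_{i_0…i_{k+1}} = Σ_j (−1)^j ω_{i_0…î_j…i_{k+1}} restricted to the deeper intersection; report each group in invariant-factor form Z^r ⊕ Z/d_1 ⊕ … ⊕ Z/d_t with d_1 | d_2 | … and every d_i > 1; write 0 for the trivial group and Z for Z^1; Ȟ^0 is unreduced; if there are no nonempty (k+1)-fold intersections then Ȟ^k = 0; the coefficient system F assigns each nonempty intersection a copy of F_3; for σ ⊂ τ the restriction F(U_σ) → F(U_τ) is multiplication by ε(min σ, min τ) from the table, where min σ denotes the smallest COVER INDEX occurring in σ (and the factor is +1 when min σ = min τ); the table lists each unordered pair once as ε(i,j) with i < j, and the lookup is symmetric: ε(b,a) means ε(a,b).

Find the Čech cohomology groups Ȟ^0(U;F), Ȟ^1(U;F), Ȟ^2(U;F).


intersection data:
  U12={t} U13={q} U14={p} U15={r} U23={u} U45={s,w}
C dims 5,6; δ0: rk_F3 4
Ȟ^0 = (5 − 4) − 0 = 1, so Ȟ^0 ≅ Z/3
Ȟ^1 = (6 − 0) − 4 = 2, so Ȟ^1 ≅ Z/3 ⊕ Z/3
Ȟ^2 = (0 − 0) − 0 = 0, so Ȟ^2 ≅ 0

Ȟ^0(U;F) ≅ Z/3; Ȟ^1(U;F) ≅ Z/3 ⊕ Z/3; Ȟ^2(U;F) ≅ 0


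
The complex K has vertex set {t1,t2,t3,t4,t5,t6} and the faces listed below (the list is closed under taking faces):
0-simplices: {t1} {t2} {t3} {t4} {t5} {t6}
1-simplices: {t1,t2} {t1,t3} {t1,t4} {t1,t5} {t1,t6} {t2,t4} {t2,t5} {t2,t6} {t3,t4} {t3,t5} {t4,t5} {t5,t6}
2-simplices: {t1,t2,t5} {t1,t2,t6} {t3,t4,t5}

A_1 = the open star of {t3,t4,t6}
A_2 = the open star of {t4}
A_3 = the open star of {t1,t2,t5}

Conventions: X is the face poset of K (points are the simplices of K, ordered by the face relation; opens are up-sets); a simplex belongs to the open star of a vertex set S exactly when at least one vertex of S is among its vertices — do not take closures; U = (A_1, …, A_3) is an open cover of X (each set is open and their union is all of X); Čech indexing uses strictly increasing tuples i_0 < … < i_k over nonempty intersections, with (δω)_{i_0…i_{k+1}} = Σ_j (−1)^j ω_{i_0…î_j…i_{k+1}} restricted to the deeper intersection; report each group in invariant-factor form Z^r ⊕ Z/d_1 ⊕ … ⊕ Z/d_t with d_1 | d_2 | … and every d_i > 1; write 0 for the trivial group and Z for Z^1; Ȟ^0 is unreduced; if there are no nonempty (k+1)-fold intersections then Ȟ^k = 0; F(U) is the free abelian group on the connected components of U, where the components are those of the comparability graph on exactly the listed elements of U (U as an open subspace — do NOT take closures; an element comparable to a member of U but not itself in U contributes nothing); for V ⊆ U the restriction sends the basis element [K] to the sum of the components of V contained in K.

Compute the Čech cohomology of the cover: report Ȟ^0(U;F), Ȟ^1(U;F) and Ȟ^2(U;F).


Ȟ^0 = Z; Ȟ^1 = Z^4; Ȟ^2 = 0

nerve simplices:
  A1={{t3},{t4},{t6},{t1,t3},{t1,t4},{t1,t6},{t2,t4},{t2,t6},{t3,t4},{t3,t5},{t4,t5},{t5,t6},{t1,t2,t6},{t3,t4,t5}} A2={{t4},{t1,t4},{t2,t4},{t3,t4},{t4,t5},{t3,t4,t5}} A3={{t1},{t2},{t5},{t1,t2},{t1,t3},{t1,t4},{t1,t5},{t1,t6},{t2,t4},{t2,t5},{t2,t6},{t3,t5},{t4,t5},{t5,t6},{t1,t2,t5},{t1,t2,t6},{t3,t4,t5}}
  A12={{t4},{t1,t4},{t2,t4},{t3,t4},{t4,t5},{t3,t4,t5}} A13={{t1,t3},{t1,t4},{t1,t6},{t2,t4},{t2,t6},{t3,t5},{t4,t5},{t5,t6},{t1,t2,t6},{t3,t4,t5}} A23={{t1,t4},{t2,t4},{t4,t5},{t3,t4,t5}}
  A123={{t1,t4},{t2,t4},{t4,t5},{t3,t4,t5}}
components per intersection:
  A1: {{t3},{t4},{t1,t3},{t1,t4},{t2,t4},{t3,t4},{t3,t5},{t4,t5},{t3,t4,t5}} {{t6},{t1,t6},{t2,t6},{t5,t6},{t1,t2,t6}}
  A2: {{t4},{t1,t4},{t2,t4},{t3,t4},{t4,t5},{t3,t4,t5}}
  A3: {{t1},{t2},{t5},{t1,t2},{t1,t3},{t1,t4},{t1,t5},{t1,t6},{t2,t4},{t2,t5},{t2,t6},{t3,t5},{t4,t5},{t5,t6},{t1,t2,t5},{t1,t2,t6},{t3,t4,t5}}
  A12: {{t4},{t1,t4},{t2,t4},{t3,t4},{t4,t5},{t3,t4,t5}}
  A13: {{t1,t3}} {{t1,t4}} {{t1,t6},{t2,t6},{t1,t2,t6}} {{t2,t4}} {{t3,t5},{t4,t5},{t3,t4,t5}} {{t5,t6}}
  A23: {{t1,t4}} {{t2,t4}} {{t4,t5},{t3,t4,t5}}
  A123: {{t1,t4}} {{t2,t4}} {{t4,t5},{t3,t4,t5}}
C dims 4,10,3; δ0: rk 3, SNF 1^3; δ1: rk 3, SNF 1^3
degree 0: 4−3−0 = 1 → Ȟ^0 ≅ Z
degree 1: 10−3−3 = 4 → Ȟ^1 ≅ Z^4
degree 2: 3−0−3 = 0 → Ȟ^2 ≅ 0


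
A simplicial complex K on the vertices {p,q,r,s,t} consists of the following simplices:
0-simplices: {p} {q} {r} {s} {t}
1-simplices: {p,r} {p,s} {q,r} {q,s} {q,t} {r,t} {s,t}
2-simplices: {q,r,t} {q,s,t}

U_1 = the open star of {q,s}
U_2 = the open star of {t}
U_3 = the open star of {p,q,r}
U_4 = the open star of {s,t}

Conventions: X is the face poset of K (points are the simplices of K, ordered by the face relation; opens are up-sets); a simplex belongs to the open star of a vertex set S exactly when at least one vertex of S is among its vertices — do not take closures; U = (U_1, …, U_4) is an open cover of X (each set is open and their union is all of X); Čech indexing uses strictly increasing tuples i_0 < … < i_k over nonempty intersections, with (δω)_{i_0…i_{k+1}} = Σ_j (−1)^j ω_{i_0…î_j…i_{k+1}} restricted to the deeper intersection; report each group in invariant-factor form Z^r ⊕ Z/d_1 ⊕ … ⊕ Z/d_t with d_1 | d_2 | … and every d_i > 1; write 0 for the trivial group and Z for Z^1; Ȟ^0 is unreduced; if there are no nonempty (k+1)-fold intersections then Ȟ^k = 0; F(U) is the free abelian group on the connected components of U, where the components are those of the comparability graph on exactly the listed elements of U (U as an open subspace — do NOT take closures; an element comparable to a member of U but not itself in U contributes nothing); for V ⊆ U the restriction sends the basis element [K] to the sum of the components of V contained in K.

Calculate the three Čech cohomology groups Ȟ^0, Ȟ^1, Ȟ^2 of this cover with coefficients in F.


nerve of the cover:
  U1={{q},{s},{p,s},{q,r},{q,s},{q,t},{s,t},{q,r,t},{q,s,t}} U2={{t},{q,t},{r,t},{s,t},{q,r,t},{q,s,t}} U3={{p},{q},{r},{p,r},{p,s},{q,r},{q,s},{q,t},{r,t},{q,r,t},{q,s,t}} U4={{s},{t},{p,s},{q,s},{q,t},{r,t},{s,t},{q,r,t},{q,s,t}}
  U12={{q,t},{s,t},{q,r,t},{q,s,t}} U13={{q},{p,s},{q,r},{q,s},{q,t},{q,r,t},{q,s,t}} U14={{s},{p,s},{q,s},{q,t},{s,t},{q,r,t},{q,s,t}} U23={{q,t},{r,t},{q,r,t},{q,s,t}} U24={{t},{q,t},{r,t},{s,t},{q,r,t},{q,s,t}} U34={{p,s},{q,s},{q,t},{r,t},{q,r,t},{q,s,t}}
  U123={{q,t},{q,r,t},{q,s,t}} U124={{q,t},{s,t},{q,r,t},{q,s,t}} U134={{p,s},{q,s},{q,t},{q,r,t},{q,s,t}} U234={{q,t},{r,t},{q,r,t},{q,s,t}}
  U1234={{q,t},{q,r,t},{q,s,t}}
components per intersection:
  U1: {{q},{s},{p,s},{q,r},{q,s},{q,t},{s,t},{q,r,t},{q,s,t}}
  U2: {{t},{q,t},{r,t},{s,t},{q,r,t},{q,s,t}}
  U3: {{p},{q},{r},{p,r},{p,s},{q,r},{q,s},{q,t},{r,t},{q,r,t},{q,s,t}}
  U4: {{s},{t},{p,s},{q,s},{q,t},{r,t},{s,t},{q,r,t},{q,s,t}}
  U12: {{q,t},{s,t},{q,r,t},{q,s,t}}
  U13: {{q},{q,r},{q,s},{q,t},{q,r,t},{q,s,t}} {{p,s}}
  U14: {{s},{p,s},{q,s},{q,t},{s,t},{q,r,t},{q,s,t}}
  U23: {{q,t},{r,t},{q,r,t},{q,s,t}}
  U24: {{t},{q,t},{r,t},{s,t},{q,r,t},{q,s,t}}
  U34: {{p,s}} {{q,s},{q,t},{r,t},{q,r,t},{q,s,t}}
  U123: {{q,t},{q,r,t},{q,s,t}}
  U124: {{q,t},{s,t},{q,r,t},{q,s,t}}
  U134: {{p,s}} {{q,s},{q,t},{q,r,t},{q,s,t}}
  U234: {{q,t},{r,t},{q,r,t},{q,s,t}}
  U1234: {{q,t},{q,r,t},{q,s,t}}
C dims 4,8,5,1; δ0: rk 3, SNF 1^3; δ1: rk 4, SNF 1^4; δ2: rk 1, SNF 1^1
Ȟ^0 = (4 − 3) − 0 = 1, so Ȟ^0 ≅ Z
Ȟ^1 = (8 − 4) − 3 = 1, so Ȟ^1 ≅ Z
Ȟ^2 = (5 − 1) − 4 = 0, so Ȟ^2 ≅ 0

Ȟ^0 = Z; Ȟ^1 = Z; Ȟ^2 = 0


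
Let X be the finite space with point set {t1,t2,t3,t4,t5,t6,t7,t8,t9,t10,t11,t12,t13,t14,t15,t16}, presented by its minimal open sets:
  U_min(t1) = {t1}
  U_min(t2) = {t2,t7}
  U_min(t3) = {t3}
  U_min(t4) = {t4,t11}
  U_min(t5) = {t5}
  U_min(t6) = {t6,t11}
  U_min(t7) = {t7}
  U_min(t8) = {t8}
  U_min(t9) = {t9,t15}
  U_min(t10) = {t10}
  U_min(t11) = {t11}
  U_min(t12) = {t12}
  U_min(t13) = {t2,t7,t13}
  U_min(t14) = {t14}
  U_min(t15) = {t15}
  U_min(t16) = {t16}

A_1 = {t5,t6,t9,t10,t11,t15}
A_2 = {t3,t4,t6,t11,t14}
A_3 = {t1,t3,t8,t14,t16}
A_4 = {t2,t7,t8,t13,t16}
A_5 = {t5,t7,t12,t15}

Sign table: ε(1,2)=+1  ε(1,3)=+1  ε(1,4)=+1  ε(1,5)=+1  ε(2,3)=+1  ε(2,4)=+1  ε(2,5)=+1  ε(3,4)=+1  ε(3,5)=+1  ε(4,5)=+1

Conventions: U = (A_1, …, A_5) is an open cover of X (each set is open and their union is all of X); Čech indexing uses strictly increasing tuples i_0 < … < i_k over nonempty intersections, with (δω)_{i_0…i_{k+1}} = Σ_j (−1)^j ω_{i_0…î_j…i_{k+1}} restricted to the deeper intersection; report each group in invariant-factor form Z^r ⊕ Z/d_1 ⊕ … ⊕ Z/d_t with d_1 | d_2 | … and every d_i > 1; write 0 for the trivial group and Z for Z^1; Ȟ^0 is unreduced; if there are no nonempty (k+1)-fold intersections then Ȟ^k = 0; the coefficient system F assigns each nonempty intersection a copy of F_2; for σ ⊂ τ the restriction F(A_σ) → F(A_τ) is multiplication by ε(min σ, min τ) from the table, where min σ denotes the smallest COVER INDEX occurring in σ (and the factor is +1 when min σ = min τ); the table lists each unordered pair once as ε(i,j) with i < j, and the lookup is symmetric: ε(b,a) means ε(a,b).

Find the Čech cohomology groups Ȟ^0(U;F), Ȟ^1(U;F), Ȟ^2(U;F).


nerve of the cover:
  A12={t6,t11} A15={t5,t15} A23={t3,t14} A34={t8,t16} A45={t7}
C dims 5,5; δ0: rk_F2 4
Ȟ^0 = (5 − 4) − 0 = 1, so Ȟ^0 ≅ Z/2
Ȟ^1 = (5 − 0) − 4 = 1, so Ȟ^1 ≅ Z/2
Ȟ^2 = (0 − 0) − 0 = 0, so Ȟ^2 ≅ 0

Ȟ^0 = Z/2, Ȟ^1 = Z/2 and Ȟ^2 = 0


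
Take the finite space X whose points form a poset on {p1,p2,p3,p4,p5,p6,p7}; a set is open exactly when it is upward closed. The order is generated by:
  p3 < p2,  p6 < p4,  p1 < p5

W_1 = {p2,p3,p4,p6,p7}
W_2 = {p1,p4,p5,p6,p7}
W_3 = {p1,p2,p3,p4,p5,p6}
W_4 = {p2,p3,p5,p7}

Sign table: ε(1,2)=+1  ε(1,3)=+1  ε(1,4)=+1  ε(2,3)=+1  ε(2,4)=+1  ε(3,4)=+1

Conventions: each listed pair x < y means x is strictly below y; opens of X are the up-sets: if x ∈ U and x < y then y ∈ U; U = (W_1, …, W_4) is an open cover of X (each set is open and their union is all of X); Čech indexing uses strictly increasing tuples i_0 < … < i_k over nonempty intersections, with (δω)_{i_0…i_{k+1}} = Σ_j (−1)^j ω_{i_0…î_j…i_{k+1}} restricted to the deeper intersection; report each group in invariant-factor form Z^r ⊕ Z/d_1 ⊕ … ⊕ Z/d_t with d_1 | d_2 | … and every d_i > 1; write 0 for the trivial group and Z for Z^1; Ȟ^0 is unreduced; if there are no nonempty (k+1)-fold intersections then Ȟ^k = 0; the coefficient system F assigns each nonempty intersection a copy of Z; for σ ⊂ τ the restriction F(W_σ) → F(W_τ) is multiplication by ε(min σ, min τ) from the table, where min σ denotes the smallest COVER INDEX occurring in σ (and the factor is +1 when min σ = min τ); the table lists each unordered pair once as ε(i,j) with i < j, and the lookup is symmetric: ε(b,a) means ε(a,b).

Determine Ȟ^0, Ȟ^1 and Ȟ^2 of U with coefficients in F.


nerve of the cover:
  W12={p4,p6,p7} W13={p2,p3,p4,p6} W14={p2,p3,p7} W23={p1,p4,p5,p6} W24={p5,p7} W34={p2,p3,p5}
  W123={p4,p6} W124={p7} W134={p2,p3} W234={p5}
C dims 4,6,4; δ0: rk 3, SNF 1^3; δ1: rk 3, SNF 1^3
Ȟ^0 = (4 − 3) − 0 = 1, so Ȟ^0 ≅ Z
Ȟ^1 = (6 − 3) − 3 = 0, so Ȟ^1 ≅ 0
Ȟ^2 = (4 − 0) − 3 = 1, so Ȟ^2 ≅ Z

Ȟ^0 ≅ Z, Ȟ^1 ≅ 0, Ȟ^2 ≅ Z


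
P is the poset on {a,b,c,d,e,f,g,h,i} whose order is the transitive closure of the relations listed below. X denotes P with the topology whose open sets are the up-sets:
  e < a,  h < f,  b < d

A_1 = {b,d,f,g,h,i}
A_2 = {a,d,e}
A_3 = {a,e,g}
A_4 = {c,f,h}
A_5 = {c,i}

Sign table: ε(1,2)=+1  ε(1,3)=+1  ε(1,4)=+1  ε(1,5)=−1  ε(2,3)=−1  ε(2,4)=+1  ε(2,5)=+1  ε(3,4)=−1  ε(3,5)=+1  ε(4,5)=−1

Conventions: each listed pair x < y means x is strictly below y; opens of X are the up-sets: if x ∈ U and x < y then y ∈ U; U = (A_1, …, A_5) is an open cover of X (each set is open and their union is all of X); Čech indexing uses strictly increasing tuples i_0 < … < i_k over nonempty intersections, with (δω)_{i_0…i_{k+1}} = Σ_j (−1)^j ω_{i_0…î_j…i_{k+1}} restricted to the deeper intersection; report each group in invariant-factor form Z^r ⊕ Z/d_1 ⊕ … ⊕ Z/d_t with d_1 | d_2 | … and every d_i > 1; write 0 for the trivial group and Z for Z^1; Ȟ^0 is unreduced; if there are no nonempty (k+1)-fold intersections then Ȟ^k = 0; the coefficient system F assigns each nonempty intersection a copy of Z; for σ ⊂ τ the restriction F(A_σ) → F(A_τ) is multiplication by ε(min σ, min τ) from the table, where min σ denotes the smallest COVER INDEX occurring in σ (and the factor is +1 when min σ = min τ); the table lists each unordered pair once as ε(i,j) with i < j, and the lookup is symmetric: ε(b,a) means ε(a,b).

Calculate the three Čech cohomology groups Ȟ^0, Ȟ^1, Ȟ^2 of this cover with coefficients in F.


nerve of the cover:
  A12={d} A13={g} A14={f,h} A15={i} A23={a,e} A45={c}
C dims 5,6; δ0: rk 5, SNF 1^4·2
Ȟ^0 = (5 − 5) − 0 = 0, so Ȟ^0 ≅ 0
Ȟ^1 = (6 − 0) − 5 = 1 plus torsion [2], so Ȟ^1 ≅ Z ⊕ Z/2
Ȟ^2 = (0 − 0) − 0 = 0, so Ȟ^2 ≅ 0

Ȟ^0(U;F) ≅ 0, Ȟ^1(U;F) ≅ Z ⊕ Z/2 and Ȟ^2(U;F) ≅ 0


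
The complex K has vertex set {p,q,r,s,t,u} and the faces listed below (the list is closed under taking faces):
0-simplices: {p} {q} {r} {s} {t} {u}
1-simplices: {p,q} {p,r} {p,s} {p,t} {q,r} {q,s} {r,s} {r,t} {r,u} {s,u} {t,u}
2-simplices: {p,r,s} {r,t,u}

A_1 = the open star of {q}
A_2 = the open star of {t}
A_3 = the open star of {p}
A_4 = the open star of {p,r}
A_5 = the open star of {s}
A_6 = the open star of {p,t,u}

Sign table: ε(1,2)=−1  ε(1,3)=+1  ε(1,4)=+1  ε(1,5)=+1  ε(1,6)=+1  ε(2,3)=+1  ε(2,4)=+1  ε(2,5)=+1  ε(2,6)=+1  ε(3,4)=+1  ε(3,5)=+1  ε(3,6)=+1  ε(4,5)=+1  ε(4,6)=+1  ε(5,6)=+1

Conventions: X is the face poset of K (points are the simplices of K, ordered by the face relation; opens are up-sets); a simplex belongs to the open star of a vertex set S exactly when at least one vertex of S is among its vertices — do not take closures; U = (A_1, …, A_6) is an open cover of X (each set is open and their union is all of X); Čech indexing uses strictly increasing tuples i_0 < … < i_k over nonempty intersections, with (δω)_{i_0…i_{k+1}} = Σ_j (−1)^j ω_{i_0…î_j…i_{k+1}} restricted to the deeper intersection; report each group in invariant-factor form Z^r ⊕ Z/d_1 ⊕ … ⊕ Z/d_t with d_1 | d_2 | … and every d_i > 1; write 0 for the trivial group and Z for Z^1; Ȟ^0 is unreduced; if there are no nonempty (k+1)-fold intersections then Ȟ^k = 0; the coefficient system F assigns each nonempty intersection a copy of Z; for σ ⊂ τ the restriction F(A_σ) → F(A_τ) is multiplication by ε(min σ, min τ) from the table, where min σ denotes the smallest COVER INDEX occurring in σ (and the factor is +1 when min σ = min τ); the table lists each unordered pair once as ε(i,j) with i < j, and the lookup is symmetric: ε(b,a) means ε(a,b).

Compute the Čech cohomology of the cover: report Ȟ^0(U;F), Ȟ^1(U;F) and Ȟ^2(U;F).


Ȟ^0 ≅ Z, Ȟ^1 ≅ Z and Ȟ^2 ≅ 0

cover nerve:
  A1={{q},{p,q},{q,r},{q,s}} A2={{t},{p,t},{r,t},{t,u},{r,t,u}} A3={{p},{p,q},{p,r},{p,s},{p,t},{p,r,s}} A4={{p},{r},{p,q},{p,r},{p,s},{p,t},{q,r},{r,s},{r,t},{r,u},{p,r,s},{r,t,u}} A5={{s},{p,s},{q,s},{r,s},{s,u},{p,r,s}} A6={{p},{t},{u},{p,q},{p,r},{p,s},{p,t},{r,t},{r,u},{s,u},{t,u},{p,r,s},{r,t,u}}
  A13={{p,q}} A14={{p,q},{q,r}} A15={{q,s}} A16={{p,q}} A23={{p,t}} A24={{p,t},{r,t},{r,t,u}} A26={{t},{p,t},{r,t},{t,u},{r,t,u}} A34={{p},{p,q},{p,r},{p,s},{p,t},{p,r,s}} A35={{p,s},{p,r,s}} A36={{p},{p,q},{p,r},{p,s},{p,t},{p,r,s}} A45={{p,s},{r,s},{p,r,s}} A46={{p},{p,q},{p,r},{p,s},{p,t},{r,t},{r,u},{p,r,s},{r,t,u}} A56={{p,s},{s,u},{p,r,s}}
  A134={{p,q}} A136={{p,q}} A146={{p,q}} A234={{p,t}} A236={{p,t}} A246={{p,t},{r,t},{r,t,u}} A345={{p,s},{p,r,s}} A346={{p},{p,q},{p,r},{p,s},{p,t},{p,r,s}} A356={{p,s},{p,r,s}} A456={{p,s},{p,r,s}}
  A1346={{p,q}} A2346={{p,t}} A3456={{p,s},{p,r,s}}
C dims 6,13,10,3; δ0: rk 5, SNF 1^5; δ1: rk 7, SNF 1^7; δ2: rk 3, SNF 1^3
Ȟ^0: (6−5)−0=1 ⇒ Z
Ȟ^1: (13−7)−5=1 ⇒ Z
Ȟ^2: (10−3)−7=0 ⇒ 0
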